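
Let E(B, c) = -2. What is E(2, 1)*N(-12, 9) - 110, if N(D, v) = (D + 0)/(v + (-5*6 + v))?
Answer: -112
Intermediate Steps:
N(D, v) = D/(-30 + 2*v) (N(D, v) = D/(v + (-30 + v)) = D/(-30 + 2*v))
E(2, 1)*N(-12, 9) - 110 = -(-12)/(-15 + 9) - 110 = -(-12)/(-6) - 110 = -(-12)*(-1)/6 - 110 = -2*1 - 110 = -2 - 110 = -112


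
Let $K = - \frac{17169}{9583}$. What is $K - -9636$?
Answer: $\frac{92324619}{9583} \approx 9634.2$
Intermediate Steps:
$K = - \frac{17169}{9583}$ ($K = \left(-17169\right) \frac{1}{9583} = - \frac{17169}{9583} \approx -1.7916$)
$K - -9636 = - \frac{17169}{9583} - -9636 = - \frac{17169}{9583} + 9636 = \frac{92324619}{9583}$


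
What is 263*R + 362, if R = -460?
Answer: -120618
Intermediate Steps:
263*R + 362 = 263*(-460) + 362 = -120980 + 362 = -120618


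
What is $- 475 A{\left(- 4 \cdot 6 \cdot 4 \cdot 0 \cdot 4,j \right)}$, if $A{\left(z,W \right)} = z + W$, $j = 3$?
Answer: $-1425$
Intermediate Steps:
$A{\left(z,W \right)} = W + z$
$- 475 A{\left(- 4 \cdot 6 \cdot 4 \cdot 0 \cdot 4,j \right)} = - 475 \left(3 + - 4 \cdot 6 \cdot 4 \cdot 0 \cdot 4\right) = - 475 \left(3 + - 4 \cdot 24 \cdot 0 \cdot 4\right) = - 475 \left(3 + \left(-4\right) 0 \cdot 4\right) = - 475 \left(3 + 0 \cdot 4\right) = - 475 \left(3 + 0\right) = \left(-475\right) 3 = -1425$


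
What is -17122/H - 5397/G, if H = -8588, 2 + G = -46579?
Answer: 140651553/66672938 ≈ 2.1096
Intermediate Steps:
G = -46581 (G = -2 - 46579 = -46581)
-17122/H - 5397/G = -17122/(-8588) - 5397/(-46581) = -17122*(-1/8588) - 5397*(-1/46581) = 8561/4294 + 1799/15527 = 140651553/66672938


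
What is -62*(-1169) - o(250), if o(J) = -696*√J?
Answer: 72478 + 3480*√10 ≈ 83483.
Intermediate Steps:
-62*(-1169) - o(250) = -62*(-1169) - (-696)*√250 = 72478 - (-696)*5*√10 = 72478 - (-3480)*√10 = 72478 + 3480*√10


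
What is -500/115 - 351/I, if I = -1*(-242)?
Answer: -32273/5566 ≈ -5.7982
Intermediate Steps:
I = 242
-500/115 - 351/I = -500/115 - 351/242 = -500*1/115 - 351*1/242 = -100/23 - 351/242 = -32273/5566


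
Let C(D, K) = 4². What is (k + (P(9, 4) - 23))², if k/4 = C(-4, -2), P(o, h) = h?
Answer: 2025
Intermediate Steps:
C(D, K) = 16
k = 64 (k = 4*16 = 64)
(k + (P(9, 4) - 23))² = (64 + (4 - 23))² = (64 - 19)² = 45² = 2025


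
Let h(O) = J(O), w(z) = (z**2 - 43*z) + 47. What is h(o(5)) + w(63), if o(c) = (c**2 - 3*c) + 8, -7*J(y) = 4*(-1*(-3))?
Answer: 9137/7 ≈ 1305.3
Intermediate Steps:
w(z) = 47 + z**2 - 43*z
J(y) = -12/7 (J(y) = -4*(-1*(-3))/7 = -4*3/7 = -1/7*12 = -12/7)
o(c) = 8 + c**2 - 3*c
h(O) = -12/7
h(o(5)) + w(63) = -12/7 + (47 + 63**2 - 43*63) = -12/7 + (47 + 3969 - 2709) = -12/7 + 1307 = 9137/7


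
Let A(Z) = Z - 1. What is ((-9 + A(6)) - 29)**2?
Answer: 1089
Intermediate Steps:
A(Z) = -1 + Z
((-9 + A(6)) - 29)**2 = ((-9 + (-1 + 6)) - 29)**2 = ((-9 + 5) - 29)**2 = (-4 - 29)**2 = (-33)**2 = 1089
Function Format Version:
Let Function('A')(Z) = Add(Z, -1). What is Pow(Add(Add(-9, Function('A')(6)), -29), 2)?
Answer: 1089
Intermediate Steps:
Function('A')(Z) = Add(-1, Z)
Pow(Add(Add(-9, Function('A')(6)), -29), 2) = Pow(Add(Add(-9, Add(-1, 6)), -29), 2) = Pow(Add(Add(-9, 5), -29), 2) = Pow(Add(-4, -29), 2) = Pow(-33, 2) = 1089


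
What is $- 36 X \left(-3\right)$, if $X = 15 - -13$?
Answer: $3024$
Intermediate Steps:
$X = 28$ ($X = 15 + 13 = 28$)
$- 36 X \left(-3\right) = \left(-36\right) 28 \left(-3\right) = \left(-1008\right) \left(-3\right) = 3024$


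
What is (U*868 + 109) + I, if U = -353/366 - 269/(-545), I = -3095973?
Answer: -308806762094/99735 ≈ -3.0963e+6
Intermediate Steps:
U = -93931/199470 (U = -353*1/366 - 269*(-1/545) = -353/366 + 269/545 = -93931/199470 ≈ -0.47090)
(U*868 + 109) + I = (-93931/199470*868 + 109) - 3095973 = (-40766054/99735 + 109) - 3095973 = -29894939/99735 - 3095973 = -308806762094/99735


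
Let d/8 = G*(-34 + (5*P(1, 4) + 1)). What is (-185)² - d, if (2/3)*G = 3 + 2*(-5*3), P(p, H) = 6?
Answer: 33253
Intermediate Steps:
G = -81/2 (G = 3*(3 + 2*(-5*3))/2 = 3*(3 + 2*(-15))/2 = 3*(3 - 30)/2 = (3/2)*(-27) = -81/2 ≈ -40.500)
d = 972 (d = 8*(-81*(-34 + (5*6 + 1))/2) = 8*(-81*(-34 + (30 + 1))/2) = 8*(-81*(-34 + 31)/2) = 8*(-81/2*(-3)) = 8*(243/2) = 972)
(-185)² - d = (-185)² - 1*972 = 34225 - 972 = 33253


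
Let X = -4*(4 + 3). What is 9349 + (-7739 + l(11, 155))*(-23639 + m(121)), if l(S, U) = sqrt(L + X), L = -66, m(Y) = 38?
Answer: 182657488 - 23601*I*sqrt(94) ≈ 1.8266e+8 - 2.2882e+5*I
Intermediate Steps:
X = -28 (X = -4*7 = -28)
l(S, U) = I*sqrt(94) (l(S, U) = sqrt(-66 - 28) = sqrt(-94) = I*sqrt(94))
9349 + (-7739 + l(11, 155))*(-23639 + m(121)) = 9349 + (-7739 + I*sqrt(94))*(-23639 + 38) = 9349 + (-7739 + I*sqrt(94))*(-23601) = 9349 + (182648139 - 23601*I*sqrt(94)) = 182657488 - 23601*I*sqrt(94)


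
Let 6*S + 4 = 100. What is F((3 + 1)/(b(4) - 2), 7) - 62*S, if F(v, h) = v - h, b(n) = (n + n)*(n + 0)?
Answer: -14983/15 ≈ -998.87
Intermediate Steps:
b(n) = 2*n**2 (b(n) = (2*n)*n = 2*n**2)
S = 16 (S = -2/3 + (1/6)*100 = -2/3 + 50/3 = 16)
F((3 + 1)/(b(4) - 2), 7) - 62*S = ((3 + 1)/(2*4**2 - 2) - 1*7) - 62*16 = (4/(2*16 - 2) - 7) - 992 = (4/(32 - 2) - 7) - 992 = (4/30 - 7) - 992 = (4*(1/30) - 7) - 992 = (2/15 - 7) - 992 = -103/15 - 992 = -14983/15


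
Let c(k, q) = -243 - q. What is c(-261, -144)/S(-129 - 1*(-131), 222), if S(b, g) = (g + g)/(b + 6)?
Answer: -66/37 ≈ -1.7838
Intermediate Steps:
S(b, g) = 2*g/(6 + b) (S(b, g) = (2*g)/(6 + b) = 2*g/(6 + b))
c(-261, -144)/S(-129 - 1*(-131), 222) = (-243 - 1*(-144))/((2*222/(6 + (-129 - 1*(-131))))) = (-243 + 144)/((2*222/(6 + (-129 + 131)))) = -99/(2*222/(6 + 2)) = -99/(2*222/8) = -99/(2*222*(⅛)) = -99/111/2 = -99*2/111 = -66/37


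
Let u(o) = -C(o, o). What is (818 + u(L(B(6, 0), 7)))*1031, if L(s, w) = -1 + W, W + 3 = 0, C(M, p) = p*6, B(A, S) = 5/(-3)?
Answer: 868102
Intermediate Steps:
B(A, S) = -5/3 (B(A, S) = 5*(-⅓) = -5/3)
C(M, p) = 6*p
W = -3 (W = -3 + 0 = -3)
L(s, w) = -4 (L(s, w) = -1 - 3 = -4)
u(o) = -6*o
(818 + u(L(B(6, 0), 7)))*1031 = (818 - 6*(-4))*1031 = (818 + 24)*1031 = 842*1031 = 868102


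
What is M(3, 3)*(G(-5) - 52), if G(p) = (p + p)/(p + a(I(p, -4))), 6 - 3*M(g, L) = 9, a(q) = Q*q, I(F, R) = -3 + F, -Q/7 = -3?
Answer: 8986/173 ≈ 51.942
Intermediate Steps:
Q = 21 (Q = -7*(-3) = 21)
a(q) = 21*q
M(g, L) = -1 (M(g, L) = 2 - ⅓*9 = 2 - 3 = -1)
G(p) = 2*p/(-63 + 22*p) (G(p) = (p + p)/(p + 21*(-3 + p)) = (2*p)/(p + (-63 + 21*p)) = (2*p)/(-63 + 22*p) = 2*p/(-63 + 22*p))
M(3, 3)*(G(-5) - 52) = -(2*(-5)/(-63 + 22*(-5)) - 52) = -(2*(-5)/(-63 - 110) - 52) = -(2*(-5)/(-173) - 52) = -(2*(-5)*(-1/173) - 52) = -(10/173 - 52) = -1*(-8986/173) = 8986/173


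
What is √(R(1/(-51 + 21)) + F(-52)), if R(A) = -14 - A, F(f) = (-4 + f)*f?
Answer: √2608230/30 ≈ 53.833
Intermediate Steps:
F(f) = f*(-4 + f)
√(R(1/(-51 + 21)) + F(-52)) = √((-14 - 1/(-51 + 21)) - 52*(-4 - 52)) = √((-14 - 1/(-30)) - 52*(-56)) = √((-14 - 1*(-1/30)) + 2912) = √((-14 + 1/30) + 2912) = √(-419/30 + 2912) = √(86941/30) = √2608230/30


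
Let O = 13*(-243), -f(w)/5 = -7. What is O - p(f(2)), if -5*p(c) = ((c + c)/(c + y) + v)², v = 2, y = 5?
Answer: -50499/16 ≈ -3156.2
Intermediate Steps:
f(w) = 35 (f(w) = -5*(-7) = 35)
O = -3159
p(c) = -(2 + 2*c/(5 + c))²/5 (p(c) = -((c + c)/(c + 5) + 2)²/5 = -((2*c)/(5 + c) + 2)²/5 = -(2*c/(5 + c) + 2)²/5 = -(2 + 2*c/(5 + c))²/5)
O - p(f(2)) = -3159 - (-4)*(5 + 2*35)²/(5*(5 + 35)²) = -3159 - (-4)*(5 + 70)²/(5*40²) = -3159 - (-4)*75²/(5*1600) = -3159 - (-4)*5625/(5*1600) = -3159 - 1*(-45/16) = -3159 + 45/16 = -50499/16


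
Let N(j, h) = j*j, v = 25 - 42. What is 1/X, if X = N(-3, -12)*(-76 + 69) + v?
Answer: -1/80 ≈ -0.012500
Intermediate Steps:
v = -17
N(j, h) = j²
X = -80 (X = (-3)²*(-76 + 69) - 17 = 9*(-7) - 17 = -63 - 17 = -80)
1/X = 1/(-80) = -1/80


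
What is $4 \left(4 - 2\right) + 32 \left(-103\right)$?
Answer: $-3288$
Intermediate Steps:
$4 \left(4 - 2\right) + 32 \left(-103\right) = 4 \cdot 2 - 3296 = 8 - 3296 = -3288$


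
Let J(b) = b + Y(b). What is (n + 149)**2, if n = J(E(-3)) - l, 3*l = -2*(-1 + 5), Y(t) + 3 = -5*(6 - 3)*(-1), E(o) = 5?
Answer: 256036/9 ≈ 28448.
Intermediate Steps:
Y(t) = 12 (Y(t) = -3 - 5*(6 - 3)*(-1) = -3 - 5*3*(-1) = -3 - 15*(-1) = -3 + 15 = 12)
l = -8/3 (l = (-2*(-1 + 5))/3 = (-2*4)/3 = (1/3)*(-8) = -8/3 ≈ -2.6667)
J(b) = 12 + b (J(b) = b + 12 = 12 + b)
n = 59/3 (n = (12 + 5) - 1*(-8/3) = 17 + 8/3 = 59/3 ≈ 19.667)
(n + 149)**2 = (59/3 + 149)**2 = (506/3)**2 = 256036/9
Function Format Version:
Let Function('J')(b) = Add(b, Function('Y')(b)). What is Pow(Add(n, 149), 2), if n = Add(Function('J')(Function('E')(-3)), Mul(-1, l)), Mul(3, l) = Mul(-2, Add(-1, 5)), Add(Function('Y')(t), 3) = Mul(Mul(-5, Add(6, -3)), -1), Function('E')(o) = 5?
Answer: Rational(256036, 9) ≈ 28448.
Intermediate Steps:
Function('Y')(t) = 12 (Function('Y')(t) = Add(-3, Mul(Mul(-5, Add(6, -3)), -1)) = Add(-3, Mul(Mul(-5, 3), -1)) = Add(-3, Mul(-15, -1)) = Add(-3, 15) = 12)
l = Rational(-8, 3) (l = Mul(Rational(1, 3), Mul(-2, Add(-1, 5))) = Mul(Rational(1, 3), Mul(-2, 4)) = Mul(Rational(1, 3), -8) = Rational(-8, 3) ≈ -2.6667)
Function('J')(b) = Add(12, b) (Function('J')(b) = Add(b, 12) = Add(12, b))
n = Rational(59, 3) (n = Add(Add(12, 5), Mul(-1, Rational(-8, 3))) = Add(17, Rational(8, 3)) = Rational(59, 3) ≈ 19.667)
Pow(Add(n, 149), 2) = Pow(Add(Rational(59, 3), 149), 2) = Pow(Rational(506, 3), 2) = Rational(256036, 9)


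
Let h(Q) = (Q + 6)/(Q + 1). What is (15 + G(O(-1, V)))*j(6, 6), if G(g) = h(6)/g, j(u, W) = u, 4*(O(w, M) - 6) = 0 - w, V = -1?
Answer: 16038/175 ≈ 91.646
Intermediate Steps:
O(w, M) = 6 - w/4 (O(w, M) = 6 + (0 - w)/4 = 6 + (-w)/4 = 6 - w/4)
h(Q) = (6 + Q)/(1 + Q)
G(g) = 12/(7*g) (G(g) = ((6 + 6)/(1 + 6))/g = (12/7)/g = ((1/7)*12)/g = 12/(7*g))
(15 + G(O(-1, V)))*j(6, 6) = (15 + 12/(7*(6 - 1/4*(-1))))*6 = (15 + 12/(7*(6 + 1/4)))*6 = (15 + 12/(7*(25/4)))*6 = (15 + (12/7)*(4/25))*6 = (15 + 48/175)*6 = (2673/175)*6 = 16038/175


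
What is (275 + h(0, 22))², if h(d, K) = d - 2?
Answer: 74529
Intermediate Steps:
h(d, K) = -2 + d
(275 + h(0, 22))² = (275 + (-2 + 0))² = (275 - 2)² = 273² = 74529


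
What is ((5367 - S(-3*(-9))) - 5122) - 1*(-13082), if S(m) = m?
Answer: 13300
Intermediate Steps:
((5367 - S(-3*(-9))) - 5122) - 1*(-13082) = ((5367 - (-3)*(-9)) - 5122) - 1*(-13082) = ((5367 - 1*27) - 5122) + 13082 = ((5367 - 27) - 5122) + 13082 = (5340 - 5122) + 13082 = 218 + 13082 = 13300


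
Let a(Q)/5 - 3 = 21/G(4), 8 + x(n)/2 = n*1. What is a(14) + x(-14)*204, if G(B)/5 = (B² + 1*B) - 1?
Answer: -170238/19 ≈ -8959.9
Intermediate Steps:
G(B) = -5 + 5*B + 5*B² (G(B) = 5*((B² + 1*B) - 1) = 5*((B² + B) - 1) = 5*((B + B²) - 1) = 5*(-1 + B + B²) = -5 + 5*B + 5*B²)
x(n) = -16 + 2*n (x(n) = -16 + 2*(n*1) = -16 + 2*n)
a(Q) = 306/19 (a(Q) = 15 + 5*(21/(-5 + 5*4 + 5*4²)) = 15 + 5*(21/(-5 + 20 + 5*16)) = 15 + 5*(21/(-5 + 20 + 80)) = 15 + 5*(21/95) = 15 + 21/19 = 306/19)
a(14) + x(-14)*204 = 306/19 + (-16 + 2*(-14))*204 = 306/19 + (-16 - 28)*204 = 306/19 - 44*204 = 306/19 - 8976 = -170238/19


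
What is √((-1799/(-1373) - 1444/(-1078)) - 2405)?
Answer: 2*I*√6712724945751/105721 ≈ 49.014*I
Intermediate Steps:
√((-1799/(-1373) - 1444/(-1078)) - 2405) = √((-1799*(-1/1373) - 1444*(-1/1078)) - 2405) = √((1799/1373 + 722/539) - 2405) = √(1960967/740047 - 2405) = √(-1777852068/740047) = 2*I*√6712724945751/105721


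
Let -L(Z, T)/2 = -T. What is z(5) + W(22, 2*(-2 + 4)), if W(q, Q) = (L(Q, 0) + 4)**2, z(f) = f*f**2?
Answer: 141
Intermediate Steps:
z(f) = f**3
L(Z, T) = 2*T (L(Z, T) = -(-2)*T = 2*T)
W(q, Q) = 16 (W(q, Q) = (2*0 + 4)**2 = (0 + 4)**2 = 4**2 = 16)
z(5) + W(22, 2*(-2 + 4)) = 5**3 + 16 = 125 + 16 = 141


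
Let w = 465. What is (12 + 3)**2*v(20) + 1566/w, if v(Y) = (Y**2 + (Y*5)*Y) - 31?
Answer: 82619397/155 ≈ 5.3303e+5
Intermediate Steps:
v(Y) = -31 + 6*Y**2 (v(Y) = (Y**2 + (5*Y)*Y) - 31 = (Y**2 + 5*Y**2) - 31 = 6*Y**2 - 31 = -31 + 6*Y**2)
(12 + 3)**2*v(20) + 1566/w = (12 + 3)**2*(-31 + 6*20**2) + 1566/465 = 15**2*(-31 + 6*400) + 1566*(1/465) = 225*(-31 + 2400) + 522/155 = 225*2369 + 522/155 = 533025 + 522/155 = 82619397/155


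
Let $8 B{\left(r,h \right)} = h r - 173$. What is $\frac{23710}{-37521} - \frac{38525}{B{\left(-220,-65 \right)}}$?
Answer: $- \frac{3966307790}{176686389} \approx -22.448$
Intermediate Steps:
$B{\left(r,h \right)} = - \frac{173}{8} + \frac{h r}{8}$ ($B{\left(r,h \right)} = \frac{h r - 173}{8} = \frac{-173 + h r}{8} = - \frac{173}{8} + \frac{h r}{8}$)
$\frac{23710}{-37521} - \frac{38525}{B{\left(-220,-65 \right)}} = \frac{23710}{-37521} - \frac{38525}{- \frac{173}{8} + \frac{1}{8} \left(-65\right) \left(-220\right)} = 23710 \left(- \frac{1}{37521}\right) - \frac{38525}{- \frac{173}{8} + \frac{3575}{2}} = - \frac{23710}{37521} - \frac{38525}{\frac{14127}{8}} = - \frac{23710}{37521} - \frac{308200}{14127} = - \frac{3966307790}{176686389}$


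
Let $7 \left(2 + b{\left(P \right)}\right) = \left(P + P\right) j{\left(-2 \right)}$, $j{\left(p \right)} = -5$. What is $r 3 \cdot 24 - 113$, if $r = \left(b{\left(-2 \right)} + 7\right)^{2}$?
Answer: $\frac{212263}{49} \approx 4331.9$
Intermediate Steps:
$b{\left(P \right)} = -2 - \frac{10 P}{7}$ ($b{\left(P \right)} = -2 + \frac{\left(P + P\right) \left(-5\right)}{7} = -2 + \frac{2 P \left(-5\right)}{7} = -2 + \frac{\left(-10\right) P}{7} = -2 - \frac{10 P}{7}$)
$r = \frac{3025}{49}$ ($r = \left(\left(-2 - - \frac{20}{7}\right) + 7\right)^{2} = \left(\left(-2 + \frac{20}{7}\right) + 7\right)^{2} = \left(\frac{6}{7} + 7\right)^{2} = \left(\frac{55}{7}\right)^{2} = \frac{3025}{49} \approx 61.735$)
$r 3 \cdot 24 - 113 = \frac{3025 \cdot 3 \cdot 24}{49} - 113 = \frac{3025}{49} \cdot 72 - 113 = \frac{217800}{49} - 113 = \frac{212263}{49}$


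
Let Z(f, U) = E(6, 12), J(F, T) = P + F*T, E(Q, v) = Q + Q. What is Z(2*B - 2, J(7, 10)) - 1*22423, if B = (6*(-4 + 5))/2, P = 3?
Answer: -22411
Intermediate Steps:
E(Q, v) = 2*Q
J(F, T) = 3 + F*T
B = 3 (B = (6*1)*(1/2) = 6*(1/2) = 3)
Z(f, U) = 12 (Z(f, U) = 2*6 = 12)
Z(2*B - 2, J(7, 10)) - 1*22423 = 12 - 1*22423 = 12 - 22423 = -22411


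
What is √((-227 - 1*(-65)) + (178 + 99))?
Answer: √115 ≈ 10.724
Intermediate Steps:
√((-227 - 1*(-65)) + (178 + 99)) = √((-227 + 65) + 277) = √(-162 + 277) = √115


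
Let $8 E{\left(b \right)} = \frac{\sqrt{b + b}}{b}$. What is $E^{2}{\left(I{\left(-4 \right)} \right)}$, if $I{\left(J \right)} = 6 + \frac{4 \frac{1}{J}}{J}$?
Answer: $\frac{1}{200} \approx 0.005$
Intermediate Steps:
$I{\left(J \right)} = 6 + \frac{4}{J^{2}}$
$E{\left(b \right)} = \frac{\sqrt{2}}{8 \sqrt{b}}$ ($E{\left(b \right)} = \frac{\sqrt{b + b} \frac{1}{b}}{8} = \frac{\sqrt{2 b} \frac{1}{b}}{8} = \frac{\sqrt{2} \sqrt{b} \frac{1}{b}}{8} = \frac{\sqrt{2} \frac{1}{\sqrt{b}}}{8} = \frac{\sqrt{2}}{8 \sqrt{b}}$)
$E^{2}{\left(I{\left(-4 \right)} \right)} = \left(\frac{\sqrt{2}}{8 \sqrt{6 + \frac{4}{16}}}\right)^{2} = \left(\frac{\sqrt{2}}{8 \sqrt{6 + 4 \cdot \frac{1}{16}}}\right)^{2} = \left(\frac{\sqrt{2}}{8 \sqrt{6 + \frac{1}{4}}}\right)^{2} = \left(\frac{\sqrt{2}}{8 \cdot \frac{5}{2}}\right)^{2} = \left(\frac{1}{8} \sqrt{2} \cdot \frac{2}{5}\right)^{2} = \left(\frac{\sqrt{2}}{20}\right)^{2} = \frac{1}{200}$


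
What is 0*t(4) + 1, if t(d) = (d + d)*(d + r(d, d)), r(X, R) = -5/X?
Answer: 1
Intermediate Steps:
t(d) = 2*d*(d - 5/d) (t(d) = (d + d)*(d - 5/d) = (2*d)*(d - 5/d) = 2*d*(d - 5/d))
0*t(4) + 1 = 0*(-10 + 2*4²) + 1 = 0*(-10 + 2*16) + 1 = 0*(-10 + 32) + 1 = 0*22 + 1 = 0 + 1 = 1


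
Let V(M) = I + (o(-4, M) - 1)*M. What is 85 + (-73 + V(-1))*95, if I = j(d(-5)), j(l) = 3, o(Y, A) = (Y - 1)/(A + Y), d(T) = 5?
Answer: -6565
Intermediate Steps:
o(Y, A) = (-1 + Y)/(A + Y)
I = 3
V(M) = 3 + M*(-1 - 5/(-4 + M)) (V(M) = 3 + ((-1 - 4)/(M - 4) - 1)*M = 3 + (-5/(-4 + M) - 1)*M = 3 + (-1 - 5/(-4 + M))*M = 3 + M*(-1 - 5/(-4 + M)))
85 + (-73 + V(-1))*95 = 85 + (-73 + (-12 - 1*(-1)² + 2*(-1))/(-4 - 1))*95 = 85 + (-73 + (-12 - 1*1 - 2)/(-5))*95 = 85 + (-73 - (-12 - 1 - 2)/5)*95 = 85 + (-73 - ⅕*(-15))*95 = 85 + (-73 + 3)*95 = 85 - 70*95 = 85 - 6650 = -6565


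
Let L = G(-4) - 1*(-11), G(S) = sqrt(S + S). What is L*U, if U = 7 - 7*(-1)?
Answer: 154 + 28*I*sqrt(2) ≈ 154.0 + 39.598*I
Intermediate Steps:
G(S) = sqrt(2)*sqrt(S) (G(S) = sqrt(2*S) = sqrt(2)*sqrt(S))
U = 14 (U = 7 + 7 = 14)
L = 11 + 2*I*sqrt(2) (L = sqrt(2)*sqrt(-4) - 1*(-11) = sqrt(2)*(2*I) + 11 = 2*I*sqrt(2) + 11 = 11 + 2*I*sqrt(2) ≈ 11.0 + 2.8284*I)
L*U = (11 + 2*I*sqrt(2))*14 = 154 + 28*I*sqrt(2)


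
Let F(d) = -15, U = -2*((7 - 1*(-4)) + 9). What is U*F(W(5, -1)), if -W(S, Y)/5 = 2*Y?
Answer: 600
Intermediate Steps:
W(S, Y) = -10*Y
U = -40 (U = -2*((7 + 4) + 9) = -2*(11 + 9) = -2*20 = -40)
U*F(W(5, -1)) = -40*(-15) = 600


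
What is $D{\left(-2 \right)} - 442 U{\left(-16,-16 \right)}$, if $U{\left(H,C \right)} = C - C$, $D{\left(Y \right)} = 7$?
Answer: $7$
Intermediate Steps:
$U{\left(H,C \right)} = 0$
$D{\left(-2 \right)} - 442 U{\left(-16,-16 \right)} = 7 - 0 = 7 + 0 = 7$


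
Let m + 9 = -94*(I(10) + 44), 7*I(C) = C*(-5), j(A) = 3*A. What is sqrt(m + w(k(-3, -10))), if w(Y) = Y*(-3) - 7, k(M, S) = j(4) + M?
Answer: I*sqrt(171871)/7 ≈ 59.225*I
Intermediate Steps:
I(C) = -5*C/7 (I(C) = (C*(-5))/7 = (-5*C)/7 = -5*C/7)
k(M, S) = 12 + M (k(M, S) = 3*4 + M = 12 + M)
w(Y) = -7 - 3*Y (w(Y) = -3*Y - 7 = -7 - 3*Y)
m = -24315/7 (m = -9 - 94*(-5/7*10 + 44) = -9 - 94*(-50/7 + 44) = -9 - 94*258/7 = -9 - 24252/7 = -24315/7 ≈ -3473.6)
sqrt(m + w(k(-3, -10))) = sqrt(-24315/7 + (-7 - 3*(12 - 3))) = sqrt(-24315/7 + (-7 - 3*9)) = sqrt(-24315/7 + (-7 - 27)) = sqrt(-24315/7 - 34) = sqrt(-24553/7) = I*sqrt(171871)/7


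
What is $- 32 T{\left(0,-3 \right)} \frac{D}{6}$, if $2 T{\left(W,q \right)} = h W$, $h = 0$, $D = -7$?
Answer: $0$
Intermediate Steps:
$T{\left(W,q \right)} = 0$ ($T{\left(W,q \right)} = \frac{0 W}{2} = \frac{1}{2} \cdot 0 = 0$)
$- 32 T{\left(0,-3 \right)} \frac{D}{6} = \left(-32\right) 0 \left(- \frac{7}{6}\right) = 0 \left(\left(-7\right) \frac{1}{6}\right) = 0 \left(- \frac{7}{6}\right) = 0$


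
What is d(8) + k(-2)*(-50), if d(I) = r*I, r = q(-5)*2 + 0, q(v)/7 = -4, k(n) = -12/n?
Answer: -748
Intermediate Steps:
q(v) = -28 (q(v) = 7*(-4) = -28)
r = -56 (r = -28*2 + 0 = -56 + 0 = -56)
d(I) = -56*I
d(8) + k(-2)*(-50) = -56*8 - 12/(-2)*(-50) = -448 - 12*(-½)*(-50) = -448 + 6*(-50) = -448 - 300 = -748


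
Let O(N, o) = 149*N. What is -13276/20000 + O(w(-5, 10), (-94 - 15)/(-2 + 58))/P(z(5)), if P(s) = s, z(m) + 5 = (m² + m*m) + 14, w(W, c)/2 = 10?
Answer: 14704179/295000 ≈ 49.845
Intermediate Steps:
w(W, c) = 20 (w(W, c) = 2*10 = 20)
z(m) = 9 + 2*m² (z(m) = -5 + ((m² + m*m) + 14) = -5 + ((m² + m²) + 14) = -5 + (2*m² + 14) = -5 + (14 + 2*m²) = 9 + 2*m²)
-13276/20000 + O(w(-5, 10), (-94 - 15)/(-2 + 58))/P(z(5)) = -13276/20000 + (149*20)/(9 + 2*5²) = -13276*1/20000 + 2980/(9 + 2*25) = -3319/5000 + 2980/(9 + 50) = -3319/5000 + 2980/59 = 14704179/295000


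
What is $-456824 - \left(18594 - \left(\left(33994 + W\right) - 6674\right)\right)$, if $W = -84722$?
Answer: $-532820$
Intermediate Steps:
$-456824 - \left(18594 - \left(\left(33994 + W\right) - 6674\right)\right) = -456824 - \left(18594 - \left(\left(33994 - 84722\right) - 6674\right)\right) = -456824 - \left(18594 - \left(-50728 - 6674\right)\right) = -456824 - \left(18594 - -57402\right) = -456824 - \left(18594 + 57402\right) = -456824 - 75996 = -532820$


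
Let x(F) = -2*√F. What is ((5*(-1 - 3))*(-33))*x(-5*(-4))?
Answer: -2640*√5 ≈ -5903.2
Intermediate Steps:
((5*(-1 - 3))*(-33))*x(-5*(-4)) = ((5*(-1 - 3))*(-33))*(-2*2*√5) = ((5*(-4))*(-33))*(-4*√5) = (-20*(-33))*(-4*√5) = 660*(-4*√5) = -2640*√5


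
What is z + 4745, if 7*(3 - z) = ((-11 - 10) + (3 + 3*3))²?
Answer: 33155/7 ≈ 4736.4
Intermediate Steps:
z = -60/7 (z = 3 - ((-11 - 10) + (3 + 3*3))²/7 = 3 - (-21 + (3 + 9))²/7 = 3 - (-21 + 12)²/7 = 3 - ⅐*(-9)² = 3 - ⅐*81 = 3 - 81/7 = -60/7 ≈ -8.5714)
z + 4745 = -60/7 + 4745 = 33155/7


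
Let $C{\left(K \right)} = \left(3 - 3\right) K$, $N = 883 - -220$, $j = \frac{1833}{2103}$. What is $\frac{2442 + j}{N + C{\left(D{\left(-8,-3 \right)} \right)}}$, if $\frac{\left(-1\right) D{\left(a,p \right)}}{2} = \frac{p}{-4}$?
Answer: $\frac{1712453}{773203} \approx 2.2148$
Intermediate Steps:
$D{\left(a,p \right)} = \frac{p}{2}$ ($D{\left(a,p \right)} = - 2 \frac{p}{-4} = - 2 p \left(- \frac{1}{4}\right) = - 2 \left(- \frac{p}{4}\right) = \frac{p}{2}$)
$j = \frac{611}{701}$ ($j = 1833 \cdot \frac{1}{2103} = \frac{611}{701} \approx 0.87161$)
$N = 1103$ ($N = 883 + 220 = 1103$)
$C{\left(K \right)} = 0$ ($C{\left(K \right)} = 0 K = 0$)
$\frac{2442 + j}{N + C{\left(D{\left(-8,-3 \right)} \right)}} = \frac{2442 + \frac{611}{701}}{1103 + 0} = \frac{1712453}{701 \cdot 1103} = \frac{1712453}{701} \cdot \frac{1}{1103} = \frac{1712453}{773203}$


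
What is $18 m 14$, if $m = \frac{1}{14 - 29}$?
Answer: $- \frac{84}{5} \approx -16.8$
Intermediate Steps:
$m = - \frac{1}{15}$ ($m = \frac{1}{-15} = - \frac{1}{15} \approx -0.066667$)
$18 m 14 = 18 \left(- \frac{1}{15}\right) 14 = \left(- \frac{6}{5}\right) 14 = - \frac{84}{5}$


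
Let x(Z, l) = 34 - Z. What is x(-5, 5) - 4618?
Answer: -4579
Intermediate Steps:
x(-5, 5) - 4618 = (34 - 1*(-5)) - 4618 = (34 + 5) - 4618 = 39 - 4618 = -4579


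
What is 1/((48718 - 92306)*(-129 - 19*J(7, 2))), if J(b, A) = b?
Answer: 1/11420056 ≈ 8.7565e-8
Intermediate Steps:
1/((48718 - 92306)*(-129 - 19*J(7, 2))) = 1/((48718 - 92306)*(-129 - 19*7)) = 1/((-43588)*(-129 - 133)) = -1/43588/(-262) = -1/43588*(-1/262) = 1/11420056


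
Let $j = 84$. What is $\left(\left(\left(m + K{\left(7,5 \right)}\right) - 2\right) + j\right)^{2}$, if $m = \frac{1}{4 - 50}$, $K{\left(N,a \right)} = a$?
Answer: $\frac{16008001}{2116} \approx 7565.2$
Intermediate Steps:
$m = - \frac{1}{46}$ ($m = \frac{1}{-46} = - \frac{1}{46} \approx -0.021739$)
$\left(\left(\left(m + K{\left(7,5 \right)}\right) - 2\right) + j\right)^{2} = \left(\left(\left(- \frac{1}{46} + 5\right) - 2\right) + 84\right)^{2} = \left(\left(\frac{229}{46} - 2\right) + 84\right)^{2} = \left(\frac{137}{46} + 84\right)^{2} = \left(\frac{4001}{46}\right)^{2} = \frac{16008001}{2116}$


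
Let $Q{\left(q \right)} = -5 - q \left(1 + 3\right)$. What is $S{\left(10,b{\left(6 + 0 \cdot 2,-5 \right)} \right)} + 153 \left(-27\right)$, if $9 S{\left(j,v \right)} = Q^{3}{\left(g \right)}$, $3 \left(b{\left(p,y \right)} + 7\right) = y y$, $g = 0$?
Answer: $- \frac{37304}{9} \approx -4144.9$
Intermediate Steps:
$Q{\left(q \right)} = -5 - 4 q$ ($Q{\left(q \right)} = -5 - q 4 = -5 - 4 q$)
$b{\left(p,y \right)} = -7 + \frac{y^{2}}{3}$ ($b{\left(p,y \right)} = -7 + \frac{y y}{3} = -7 + \frac{y^{2}}{3}$)
$S{\left(j,v \right)} = - \frac{125}{9}$ ($S{\left(j,v \right)} = \frac{\left(-5 - 0\right)^{3}}{9} = \frac{\left(-5 + 0\right)^{3}}{9} = \frac{\left(-5\right)^{3}}{9} = \frac{1}{9} \left(-125\right) = - \frac{125}{9}$)
$S{\left(10,b{\left(6 + 0 \cdot 2,-5 \right)} \right)} + 153 \left(-27\right) = - \frac{125}{9} + 153 \left(-27\right) = - \frac{125}{9} - 4131 = - \frac{37304}{9}$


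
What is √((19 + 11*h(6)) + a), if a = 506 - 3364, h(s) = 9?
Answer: 2*I*√685 ≈ 52.345*I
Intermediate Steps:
a = -2858
√((19 + 11*h(6)) + a) = √((19 + 11*9) - 2858) = √((19 + 99) - 2858) = √(118 - 2858) = √(-2740) = 2*I*√685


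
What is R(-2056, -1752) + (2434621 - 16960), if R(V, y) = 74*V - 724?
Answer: 2264793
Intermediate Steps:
R(V, y) = -724 + 74*V
R(-2056, -1752) + (2434621 - 16960) = (-724 + 74*(-2056)) + (2434621 - 16960) = (-724 - 152144) + 2417661 = -152868 + 2417661 = 2264793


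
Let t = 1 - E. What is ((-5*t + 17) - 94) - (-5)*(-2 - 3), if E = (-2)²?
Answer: -87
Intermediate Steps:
E = 4
t = -3 (t = 1 - 1*4 = 1 - 4 = -3)
((-5*t + 17) - 94) - (-5)*(-2 - 3) = ((-5*(-3) + 17) - 94) - (-5)*(-2 - 3) = ((15 + 17) - 94) - (-5)*(-5) = (32 - 94) - 1*25 = -62 - 25 = -87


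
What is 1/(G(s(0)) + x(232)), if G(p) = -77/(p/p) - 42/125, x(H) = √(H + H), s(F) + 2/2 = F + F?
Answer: -1208375/86200889 - 62500*√29/86200889 ≈ -0.017923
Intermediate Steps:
s(F) = -1 + 2*F (s(F) = -1 + (F + F) = -1 + 2*F)
x(H) = √2*√H (x(H) = √(2*H) = √2*√H)
G(p) = -9667/125 (G(p) = -77/1 - 42*1/125 = -77*1 - 42/125 = -77 - 42/125 = -9667/125)
1/(G(s(0)) + x(232)) = 1/(-9667/125 + √2*√232) = 1/(-9667/125 + √2*(2*√58)) = 1/(-9667/125 + 4*√29)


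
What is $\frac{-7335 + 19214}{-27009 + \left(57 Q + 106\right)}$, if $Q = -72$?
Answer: $- \frac{11879}{31007} \approx -0.38311$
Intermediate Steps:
$\frac{-7335 + 19214}{-27009 + \left(57 Q + 106\right)} = \frac{-7335 + 19214}{-27009 + \left(57 \left(-72\right) + 106\right)} = \frac{11879}{-27009 + \left(-4104 + 106\right)} = \frac{11879}{-27009 - 3998} = \frac{11879}{-31007} = 11879 \left(- \frac{1}{31007}\right) = - \frac{11879}{31007}$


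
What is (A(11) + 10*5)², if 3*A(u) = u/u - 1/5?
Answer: 568516/225 ≈ 2526.7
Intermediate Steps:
A(u) = 4/15 (A(u) = (u/u - 1/5)/3 = (1 - 1*⅕)/3 = (1 - ⅕)/3 = (⅓)*(⅘) = 4/15)
(A(11) + 10*5)² = (4/15 + 10*5)² = (4/15 + 50)² = (754/15)² = 568516/225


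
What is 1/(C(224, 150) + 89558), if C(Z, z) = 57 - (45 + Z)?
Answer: 1/89346 ≈ 1.1192e-5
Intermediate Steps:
C(Z, z) = 12 - Z (C(Z, z) = 57 + (-45 - Z) = 12 - Z)
1/(C(224, 150) + 89558) = 1/((12 - 1*224) + 89558) = 1/((12 - 224) + 89558) = 1/(-212 + 89558) = 1/89346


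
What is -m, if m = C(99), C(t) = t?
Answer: -99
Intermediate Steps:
m = 99
-m = -1*99 = -99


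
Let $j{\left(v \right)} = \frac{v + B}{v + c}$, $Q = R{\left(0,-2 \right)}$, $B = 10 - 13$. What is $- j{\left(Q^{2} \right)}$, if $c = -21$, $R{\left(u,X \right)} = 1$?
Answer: $- \frac{1}{10} \approx -0.1$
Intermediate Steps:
$B = -3$
$Q = 1$
$j{\left(v \right)} = \frac{-3 + v}{-21 + v}$ ($j{\left(v \right)} = \frac{v - 3}{v - 21} = \frac{-3 + v}{-21 + v}$)
$- j{\left(Q^{2} \right)} = - \frac{-3 + 1^{2}}{-21 + 1^{2}} = - \frac{-3 + 1}{-21 + 1} = - \frac{-2}{-20} = - \frac{\left(-1\right) \left(-2\right)}{20} = \left(-1\right) \frac{1}{10} = - \frac{1}{10}$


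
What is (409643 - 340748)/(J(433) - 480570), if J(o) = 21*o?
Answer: -22965/157159 ≈ -0.14613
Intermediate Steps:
(409643 - 340748)/(J(433) - 480570) = (409643 - 340748)/(21*433 - 480570) = 68895/(9093 - 480570) = 68895/(-471477) = 68895*(-1/471477) = -22965/157159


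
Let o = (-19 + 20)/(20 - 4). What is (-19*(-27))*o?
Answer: 513/16 ≈ 32.063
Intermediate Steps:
o = 1/16 ≈ 0.062500
(-19*(-27))*o = -19*(-27)*(1/16) = 513*(1/16) = 513/16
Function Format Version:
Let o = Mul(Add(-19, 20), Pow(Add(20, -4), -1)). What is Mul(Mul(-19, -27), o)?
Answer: Rational(513, 16) ≈ 32.063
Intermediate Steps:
o = Rational(1, 16) (o = Mul(1, Pow(16, -1)) = Mul(1, Rational(1, 16)) = Rational(1, 16) ≈ 0.062500)
Mul(Mul(-19, -27), o) = Mul(Mul(-19, -27), Rational(1, 16)) = Mul(513, Rational(1, 16)) = Rational(513, 16)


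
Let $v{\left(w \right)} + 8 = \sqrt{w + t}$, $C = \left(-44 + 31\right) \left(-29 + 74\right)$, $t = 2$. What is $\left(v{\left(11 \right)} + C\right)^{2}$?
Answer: $\left(593 - \sqrt{13}\right)^{2} \approx 3.4739 \cdot 10^{5}$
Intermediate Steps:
$C = -585$ ($C = \left(-13\right) 45 = -585$)
$v{\left(w \right)} = -8 + \sqrt{2 + w}$ ($v{\left(w \right)} = -8 + \sqrt{w + 2} = -8 + \sqrt{2 + w}$)
$\left(v{\left(11 \right)} + C\right)^{2} = \left(\left(-8 + \sqrt{2 + 11}\right) - 585\right)^{2} = \left(\left(-8 + \sqrt{13}\right) - 585\right)^{2} = \left(-593 + \sqrt{13}\right)^{2}$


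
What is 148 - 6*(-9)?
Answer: 202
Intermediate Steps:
148 - 6*(-9) = 148 + 54 = 202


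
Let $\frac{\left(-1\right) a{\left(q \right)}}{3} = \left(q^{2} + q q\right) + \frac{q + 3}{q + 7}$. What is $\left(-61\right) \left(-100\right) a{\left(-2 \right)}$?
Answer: $-150060$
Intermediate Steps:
$a{\left(q \right)} = - 6 q^{2} - \frac{3 \left(3 + q\right)}{7 + q}$ ($a{\left(q \right)} = - 3 \left(\left(q^{2} + q q\right) + \frac{q + 3}{q + 7}\right) = - 3 \left(\left(q^{2} + q^{2}\right) + \frac{3 + q}{7 + q}\right) = - 3 \left(2 q^{2} + \frac{3 + q}{7 + q}\right) = - 6 q^{2} - \frac{3 \left(3 + q\right)}{7 + q}$)
$\left(-61\right) \left(-100\right) a{\left(-2 \right)} = \left(-61\right) \left(-100\right) \frac{3 \left(-3 - -2 - 14 \left(-2\right)^{2} - 2 \left(-2\right)^{3}\right)}{7 - 2} = 6100 \frac{3 \left(-3 + 2 - 56 - -16\right)}{5} = 6100 \cdot 3 \cdot \frac{1}{5} \left(-3 + 2 - 56 + 16\right) = 6100 \cdot 3 \cdot \frac{1}{5} \left(-41\right) = 6100 \left(- \frac{123}{5}\right) = -150060$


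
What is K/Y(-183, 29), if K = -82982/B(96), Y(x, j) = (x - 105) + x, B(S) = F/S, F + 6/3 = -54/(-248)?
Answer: -329272576/34697 ≈ -9489.9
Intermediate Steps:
F = -221/124 (F = -2 - 54/(-248) = -2 - 54*(-1/248) = -2 + 27/124 = -221/124 ≈ -1.7823)
B(S) = -221/(124*S)
Y(x, j) = -105 + 2*x (Y(x, j) = (-105 + x) + x = -105 + 2*x)
K = 987817728/221 (K = -82982/((-221/124/96)) = -82982/((-221/124*1/96)) = -82982/(-221/11904) = -82982*(-11904/221) = 987817728/221 ≈ 4.4698e+6)
K/Y(-183, 29) = 987817728/(221*(-105 + 2*(-183))) = 987817728/(221*(-105 - 366)) = (987817728/221)/(-471) = (987817728/221)*(-1/471) = -329272576/34697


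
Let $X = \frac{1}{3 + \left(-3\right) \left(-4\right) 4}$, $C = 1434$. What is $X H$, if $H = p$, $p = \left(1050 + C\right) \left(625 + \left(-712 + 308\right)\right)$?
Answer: $10764$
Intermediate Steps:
$p = 548964$ ($p = \left(1050 + 1434\right) \left(625 + \left(-712 + 308\right)\right) = 2484 \left(625 - 404\right) = 2484 \cdot 221 = 548964$)
$X = \frac{1}{51}$ ($X = \frac{1}{3 + 12 \cdot 4} = \frac{1}{3 + 48} = \frac{1}{51} \approx 0.019608$)
$H = 548964$
$X H = \frac{1}{51} \cdot 548964 = 10764$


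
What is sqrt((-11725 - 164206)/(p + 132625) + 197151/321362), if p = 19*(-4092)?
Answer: I*sqrt(806262926693737040030)/17635382474 ≈ 1.6101*I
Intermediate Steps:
p = -77748
sqrt((-11725 - 164206)/(p + 132625) + 197151/321362) = sqrt((-11725 - 164206)/(-77748 + 132625) + 197151/321362) = sqrt(-175931/54877 + 197151*(1/321362)) = sqrt(-175931*1/54877 + 197151/321362) = sqrt(-175931/54877 + 197151/321362) = sqrt(-45718482595/17635382474) = I*sqrt(806262926693737040030)/17635382474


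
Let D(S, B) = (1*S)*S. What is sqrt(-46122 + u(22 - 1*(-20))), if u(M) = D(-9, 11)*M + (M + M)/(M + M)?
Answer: I*sqrt(42719) ≈ 206.69*I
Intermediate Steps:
D(S, B) = S**2 (D(S, B) = S*S = S**2)
u(M) = 1 + 81*M (u(M) = (-9)**2*M + (M + M)/(M + M) = 81*M + (2*M)/((2*M)) = 81*M + (2*M)*(1/(2*M)) = 81*M + 1 = 1 + 81*M)
sqrt(-46122 + u(22 - 1*(-20))) = sqrt(-46122 + (1 + 81*(22 - 1*(-20)))) = sqrt(-46122 + (1 + 81*(22 + 20))) = sqrt(-46122 + (1 + 81*42)) = sqrt(-46122 + (1 + 3402)) = sqrt(-46122 + 3403) = sqrt(-42719) = I*sqrt(42719)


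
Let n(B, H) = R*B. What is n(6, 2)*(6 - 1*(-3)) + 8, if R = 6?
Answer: 332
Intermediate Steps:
n(B, H) = 6*B
n(6, 2)*(6 - 1*(-3)) + 8 = (6*6)*(6 - 1*(-3)) + 8 = 36*(6 + 3) + 8 = 36*9 + 8 = 324 + 8 = 332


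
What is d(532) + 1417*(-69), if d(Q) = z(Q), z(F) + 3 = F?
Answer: -97244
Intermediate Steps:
z(F) = -3 + F
d(Q) = -3 + Q
d(532) + 1417*(-69) = (-3 + 532) + 1417*(-69) = 529 - 97773 = -97244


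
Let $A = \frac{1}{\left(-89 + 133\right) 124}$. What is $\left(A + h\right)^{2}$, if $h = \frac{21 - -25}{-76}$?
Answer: $\frac{3934425625}{10746224896} \approx 0.36612$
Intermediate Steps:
$h = - \frac{23}{38}$ ($h = \left(21 + 25\right) \left(- \frac{1}{76}\right) = 46 \left(- \frac{1}{76}\right) = - \frac{23}{38} \approx -0.60526$)
$A = \frac{1}{5456}$ ($A = \frac{1}{44} \cdot \frac{1}{124} = \frac{1}{5456} \approx 0.00018328$)
$\left(A + h\right)^{2} = \left(\frac{1}{5456} - \frac{23}{38}\right)^{2} = \left(- \frac{62725}{103664}\right)^{2} = \frac{3934425625}{10746224896}$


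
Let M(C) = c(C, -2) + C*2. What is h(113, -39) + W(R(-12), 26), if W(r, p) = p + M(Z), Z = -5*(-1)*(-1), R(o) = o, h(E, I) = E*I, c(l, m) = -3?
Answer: -4394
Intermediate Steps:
Z = -5 (Z = 5*(-1) = -5)
M(C) = -3 + 2*C (M(C) = -3 + C*2 = -3 + 2*C)
W(r, p) = -13 + p (W(r, p) = p + (-3 + 2*(-5)) = p + (-3 - 10) = p - 13 = -13 + p)
h(113, -39) + W(R(-12), 26) = 113*(-39) + (-13 + 26) = -4407 + 13 = -4394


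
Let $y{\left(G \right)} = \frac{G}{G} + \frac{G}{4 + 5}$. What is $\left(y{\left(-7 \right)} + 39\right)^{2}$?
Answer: $\frac{124609}{81} \approx 1538.4$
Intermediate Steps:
$y{\left(G \right)} = 1 + \frac{G}{9}$
$\left(y{\left(-7 \right)} + 39\right)^{2} = \left(\left(1 + \frac{1}{9} \left(-7\right)\right) + 39\right)^{2} = \left(\left(1 - \frac{7}{9}\right) + 39\right)^{2} = \left(\frac{2}{9} + 39\right)^{2} = \left(\frac{353}{9}\right)^{2} = \frac{124609}{81}$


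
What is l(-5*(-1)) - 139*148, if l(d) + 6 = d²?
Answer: -20553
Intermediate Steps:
l(d) = -6 + d²
l(-5*(-1)) - 139*148 = (-6 + (-5*(-1))²) - 139*148 = (-6 + 5²) - 20572 = (-6 + 25) - 20572 = 19 - 20572 = -20553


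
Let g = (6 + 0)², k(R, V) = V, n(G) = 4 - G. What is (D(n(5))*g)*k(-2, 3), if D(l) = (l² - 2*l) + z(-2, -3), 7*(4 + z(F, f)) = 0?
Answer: -108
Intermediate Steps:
z(F, f) = -4 (z(F, f) = -4 + (⅐)*0 = -4 + 0 = -4)
D(l) = -4 + l² - 2*l (D(l) = (l² - 2*l) - 4 = -4 + l² - 2*l)
g = 36 (g = 6² = 36)
(D(n(5))*g)*k(-2, 3) = ((-4 + (4 - 1*5)² - 2*(4 - 1*5))*36)*3 = ((-4 + (4 - 5)² - 2*(4 - 5))*36)*3 = ((-4 + (-1)² - 2*(-1))*36)*3 = ((-4 + 1 + 2)*36)*3 = -1*36*3 = -36*3 = -108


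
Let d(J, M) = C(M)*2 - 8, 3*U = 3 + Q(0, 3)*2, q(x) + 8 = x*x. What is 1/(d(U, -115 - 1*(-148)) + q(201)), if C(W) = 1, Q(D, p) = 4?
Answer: 1/40387 ≈ 2.4760e-5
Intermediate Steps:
q(x) = -8 + x² (q(x) = -8 + x*x = -8 + x²)
U = 11/3 (U = (3 + 4*2)/3 = (3 + 8)/3 = (⅓)*11 = 11/3 ≈ 3.6667)
d(J, M) = -6 (d(J, M) = 1*2 - 8 = 2 - 8 = -6)
1/(d(U, -115 - 1*(-148)) + q(201)) = 1/(-6 + (-8 + 201²)) = 1/(-6 + (-8 + 40401)) = 1/(-6 + 40393) = 1/40387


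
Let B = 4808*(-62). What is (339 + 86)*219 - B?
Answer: 391171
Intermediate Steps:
B = -298096
(339 + 86)*219 - B = (339 + 86)*219 - 1*(-298096) = 425*219 + 298096 = 93075 + 298096 = 391171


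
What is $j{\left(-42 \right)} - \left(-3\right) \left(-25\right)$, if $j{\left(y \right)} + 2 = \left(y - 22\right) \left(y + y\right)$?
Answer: $5299$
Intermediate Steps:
$j{\left(y \right)} = -2 + 2 y \left(-22 + y\right)$ ($j{\left(y \right)} = -2 + \left(y - 22\right) \left(y + y\right) = -2 + \left(-22 + y\right) 2 y = -2 + 2 y \left(-22 + y\right)$)
$j{\left(-42 \right)} - \left(-3\right) \left(-25\right) = \left(-2 - -1848 + 2 \left(-42\right)^{2}\right) - \left(-3\right) \left(-25\right) = \left(-2 + 1848 + 2 \cdot 1764\right) - 75 = \left(-2 + 1848 + 3528\right) - 75 = 5374 - 75 = 5299$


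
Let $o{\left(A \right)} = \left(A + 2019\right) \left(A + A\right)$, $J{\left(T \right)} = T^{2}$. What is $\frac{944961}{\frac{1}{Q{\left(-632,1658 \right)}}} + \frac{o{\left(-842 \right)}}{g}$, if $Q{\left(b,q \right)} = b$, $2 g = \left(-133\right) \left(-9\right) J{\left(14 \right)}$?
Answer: $- \frac{35028473031890}{58653} \approx -5.9722 \cdot 10^{8}$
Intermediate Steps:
$g = 117306$ ($g = \frac{\left(-133\right) \left(-9\right) 14^{2}}{2} = \frac{1197 \cdot 196}{2} = \frac{1}{2} \cdot 234612 = 117306$)
$o{\left(A \right)} = 2 A \left(2019 + A\right)$ ($o{\left(A \right)} = \left(2019 + A\right) 2 A = 2 A \left(2019 + A\right)$)
$\frac{944961}{\frac{1}{Q{\left(-632,1658 \right)}}} + \frac{o{\left(-842 \right)}}{g} = \frac{944961}{\frac{1}{-632}} + \frac{2 \left(-842\right) \left(2019 - 842\right)}{117306} = \frac{944961}{- \frac{1}{632}} + 2 \left(-842\right) 1177 \cdot \frac{1}{117306} = 944961 \left(-632\right) - \frac{991034}{58653} = -597215352 - \frac{991034}{58653} = - \frac{35028473031890}{58653}$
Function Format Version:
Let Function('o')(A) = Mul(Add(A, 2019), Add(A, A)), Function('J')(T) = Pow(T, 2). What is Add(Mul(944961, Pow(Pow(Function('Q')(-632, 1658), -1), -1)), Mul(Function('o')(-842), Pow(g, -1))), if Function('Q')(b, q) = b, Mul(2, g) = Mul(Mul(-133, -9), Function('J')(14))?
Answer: Rational(-35028473031890, 58653) ≈ -5.9722e+8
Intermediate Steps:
g = 117306 (g = Mul(Rational(1, 2), Mul(Mul(-133, -9), Pow(14, 2))) = Mul(Rational(1, 2), Mul(1197, 196)) = Mul(Rational(1, 2), 234612) = 117306)
Function('o')(A) = Mul(2, A, Add(2019, A)) (Function('o')(A) = Mul(Add(2019, A), Mul(2, A)) = Mul(2, A, Add(2019, A)))
Add(Mul(944961, Pow(Pow(Function('Q')(-632, 1658), -1), -1)), Mul(Function('o')(-842), Pow(g, -1))) = Add(Mul(944961, Pow(Pow(-632, -1), -1)), Mul(Mul(2, -842, Add(2019, -842)), Pow(117306, -1))) = Add(Mul(944961, Pow(Rational(-1, 632), -1)), Mul(Mul(2, -842, 1177), Rational(1, 117306))) = Add(Mul(944961, -632), Mul(-1982068, Rational(1, 117306))) = Add(-597215352, Rational(-991034, 58653)) = Rational(-35028473031890, 58653)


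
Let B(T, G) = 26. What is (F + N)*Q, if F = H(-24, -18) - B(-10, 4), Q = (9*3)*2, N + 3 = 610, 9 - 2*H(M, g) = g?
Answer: 32103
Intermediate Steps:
H(M, g) = 9/2 - g/2
N = 607 (N = -3 + 610 = 607)
Q = 54 (Q = 27*2 = 54)
F = -25/2 (F = (9/2 - ½*(-18)) - 1*26 = (9/2 + 9) - 26 = 27/2 - 26 = -25/2 ≈ -12.500)
(F + N)*Q = (-25/2 + 607)*54 = (1189/2)*54 = 32103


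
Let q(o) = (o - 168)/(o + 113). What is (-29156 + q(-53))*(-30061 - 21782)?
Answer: 30234509261/20 ≈ 1.5117e+9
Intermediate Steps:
q(o) = (-168 + o)/(113 + o)
(-29156 + q(-53))*(-30061 - 21782) = (-29156 + (-168 - 53)/(113 - 53))*(-30061 - 21782) = (-29156 - 221/60)*(-51843) = -1749581/60*(-51843) = 30234509261/20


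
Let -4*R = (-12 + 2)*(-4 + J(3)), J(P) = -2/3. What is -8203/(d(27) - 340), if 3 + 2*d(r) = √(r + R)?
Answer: 33615894/1399421 + 16406*√138/1399421 ≈ 24.159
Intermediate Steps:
J(P) = -⅔ (J(P) = -2*⅓ = -⅔)
R = -35/3 (R = -(-12 + 2)*(-4 - ⅔)/4 = -(-5)*(-14)/(2*3) = -¼*140/3 = -35/3 ≈ -11.667)
d(r) = -3/2 + √(-35/3 + r)/2 (d(r) = -3/2 + √(r - 35/3)/2 = -3/2 + √(-35/3 + r)/2)
-8203/(d(27) - 340) = -8203/((-3/2 + √(-105 + 9*27)/6) - 340) = -8203/((-3/2 + √(-105 + 243)/6) - 340) = -8203/((-3/2 + √138/6) - 340) = -8203/(-683/2 + √138/6)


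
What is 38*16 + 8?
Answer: 616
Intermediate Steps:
38*16 + 8 = 608 + 8 = 616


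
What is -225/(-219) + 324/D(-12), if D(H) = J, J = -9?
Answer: -2553/73 ≈ -34.973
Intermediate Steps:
D(H) = -9
-225/(-219) + 324/D(-12) = -225/(-219) + 324/(-9) = -225*(-1/219) + 324*(-1/9) = 75/73 - 36 = -2553/73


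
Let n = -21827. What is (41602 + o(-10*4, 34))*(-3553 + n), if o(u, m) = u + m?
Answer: -1055706480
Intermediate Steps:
o(u, m) = m + u
(41602 + o(-10*4, 34))*(-3553 + n) = (41602 + (34 - 10*4))*(-3553 - 21827) = (41602 + (34 - 40))*(-25380) = (41602 - 6)*(-25380) = 41596*(-25380) = -1055706480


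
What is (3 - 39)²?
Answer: 1296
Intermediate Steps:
(3 - 39)² = (-36)² = 1296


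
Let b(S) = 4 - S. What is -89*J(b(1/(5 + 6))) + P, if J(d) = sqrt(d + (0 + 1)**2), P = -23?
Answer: -23 - 267*sqrt(66)/11 ≈ -220.19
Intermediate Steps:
J(d) = sqrt(1 + d) (J(d) = sqrt(d + 1**2) = sqrt(d + 1) = sqrt(1 + d))
-89*J(b(1/(5 + 6))) + P = -89*sqrt(1 + (4 - 1/(5 + 6))) - 23 = -89*sqrt(1 + (4 - 1/11)) - 23 = -89*sqrt(1 + 43/11) - 23 = -267*sqrt(66)/11 - 23 = -23 - 267*sqrt(66)/11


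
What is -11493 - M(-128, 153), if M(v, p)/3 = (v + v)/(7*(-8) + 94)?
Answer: -217983/19 ≈ -11473.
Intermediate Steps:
M(v, p) = 3*v/19 (M(v, p) = 3*((v + v)/(7*(-8) + 94)) = 3*((2*v)/(-56 + 94)) = 3*((2*v)/38) = 3*((2*v)*(1/38)) = 3*(v/19) = 3*v/19)
-11493 - M(-128, 153) = -11493 - 3*(-128)/19 = -11493 - 1*(-384/19) = -11493 + 384/19 = -217983/19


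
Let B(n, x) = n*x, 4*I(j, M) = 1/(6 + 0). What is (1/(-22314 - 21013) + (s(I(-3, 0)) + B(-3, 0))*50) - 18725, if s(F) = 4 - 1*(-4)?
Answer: -793967276/43327 ≈ -18325.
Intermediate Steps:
I(j, M) = 1/24 (I(j, M) = 1/(4*(6 + 0)) = (¼)/6 = (¼)*(⅙) = 1/24)
s(F) = 8 (s(F) = 4 + 4 = 8)
(1/(-22314 - 21013) + (s(I(-3, 0)) + B(-3, 0))*50) - 18725 = (1/(-22314 - 21013) + (8 - 3*0)*50) - 18725 = (1/(-43327) + (8 + 0)*50) - 18725 = (-1/43327 + 8*50) - 18725 = (-1/43327 + 400) - 18725 = 17330799/43327 - 18725 = -793967276/43327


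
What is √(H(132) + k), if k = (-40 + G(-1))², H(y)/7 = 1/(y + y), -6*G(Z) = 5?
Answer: √29052562/132 ≈ 40.834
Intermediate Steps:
G(Z) = -⅚ (G(Z) = -⅙*5 = -⅚)
H(y) = 7/(2*y) (H(y) = 7/(y + y) = 7/((2*y)) = 7*(1/(2*y)) = 7/(2*y))
k = 60025/36 (k = (-40 - ⅚)² = (-245/6)² = 60025/36 ≈ 1667.4)
√(H(132) + k) = √((7/2)/132 + 60025/36) = √((7/2)*(1/132) + 60025/36) = √(7/264 + 60025/36) = √(1320571/792) = √29052562/132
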